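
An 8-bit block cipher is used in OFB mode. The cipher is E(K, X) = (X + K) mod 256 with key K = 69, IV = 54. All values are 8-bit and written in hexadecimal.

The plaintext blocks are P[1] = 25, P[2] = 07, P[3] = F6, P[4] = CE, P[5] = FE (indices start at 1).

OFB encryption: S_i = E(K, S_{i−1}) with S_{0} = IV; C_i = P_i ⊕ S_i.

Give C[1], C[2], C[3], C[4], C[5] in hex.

C[1]: S = E(K, 54) = BD; 25 ⊕ BD = 98.
C[2]: S = E(K, BD) = 26; 07 ⊕ 26 = 21.
C[3]: S = E(K, 26) = 8F; F6 ⊕ 8F = 79.
C[4]: S = E(K, 8F) = F8; CE ⊕ F8 = 36.
C[5]: S = E(K, F8) = 61; FE ⊕ 61 = 9F.

C[1] = 98, C[2] = 21, C[3] = 79, C[4] = 36, C[5] = 9F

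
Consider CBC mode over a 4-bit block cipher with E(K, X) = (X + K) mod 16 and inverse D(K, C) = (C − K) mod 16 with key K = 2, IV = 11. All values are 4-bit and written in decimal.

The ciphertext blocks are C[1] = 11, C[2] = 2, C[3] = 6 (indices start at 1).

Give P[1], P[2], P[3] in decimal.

CBC decryption: P_i = D(K, C_i) ⊕ C_{i−1}, with C_{0} = IV.
P[1]: D(K, 11) = 9; 9 ⊕ 11 = 2.
P[2]: D(K, 2) = 0; 0 ⊕ 11 = 11.
P[3]: D(K, 6) = 4; 4 ⊕ 2 = 6.

P[1] = 2, P[2] = 11, P[3] = 6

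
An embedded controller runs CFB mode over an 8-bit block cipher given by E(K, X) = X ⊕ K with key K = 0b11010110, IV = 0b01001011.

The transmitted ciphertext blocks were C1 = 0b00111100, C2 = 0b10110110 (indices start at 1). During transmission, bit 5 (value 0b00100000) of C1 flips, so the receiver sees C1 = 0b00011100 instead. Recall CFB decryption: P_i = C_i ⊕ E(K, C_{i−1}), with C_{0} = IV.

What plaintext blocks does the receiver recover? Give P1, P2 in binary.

P1 = 0b10000001, P2 = 0b01111100

Only C1 changed, to 0b00011100. In CFB, a change in C_i flips the same bit in P_i and garbles P_{i+1}. Decrypting the received ciphertext:
P1: E(K, 0b01001011) = 0b10011101; 0b00011100 ⊕ 0b10011101 = 0b10000001.
P2: E(K, 0b00011100) = 0b11001010; 0b10110110 ⊕ 0b11001010 = 0b01111100.
Blocks that differ from the original plaintext: P1, P2.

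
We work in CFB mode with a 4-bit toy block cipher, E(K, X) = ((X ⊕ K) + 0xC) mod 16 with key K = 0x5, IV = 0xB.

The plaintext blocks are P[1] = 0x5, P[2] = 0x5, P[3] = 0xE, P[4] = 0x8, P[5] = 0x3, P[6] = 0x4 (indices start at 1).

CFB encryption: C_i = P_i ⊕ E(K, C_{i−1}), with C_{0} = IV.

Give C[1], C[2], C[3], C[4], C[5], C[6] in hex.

C[1]: E(K, 0xB) = 0xA; 0x5 ⊕ 0xA = 0xF.
C[2]: E(K, 0xF) = 0x6; 0x5 ⊕ 0x6 = 0x3.
C[3]: E(K, 0x3) = 0x2; 0xE ⊕ 0x2 = 0xC.
C[4]: E(K, 0xC) = 0x5; 0x8 ⊕ 0x5 = 0xD.
C[5]: E(K, 0xD) = 0x4; 0x3 ⊕ 0x4 = 0x7.
C[6]: E(K, 0x7) = 0xE; 0x4 ⊕ 0xE = 0xA.

C[1] = 0xF, C[2] = 0x3, C[3] = 0xC, C[4] = 0xD, C[5] = 0x7, C[6] = 0xA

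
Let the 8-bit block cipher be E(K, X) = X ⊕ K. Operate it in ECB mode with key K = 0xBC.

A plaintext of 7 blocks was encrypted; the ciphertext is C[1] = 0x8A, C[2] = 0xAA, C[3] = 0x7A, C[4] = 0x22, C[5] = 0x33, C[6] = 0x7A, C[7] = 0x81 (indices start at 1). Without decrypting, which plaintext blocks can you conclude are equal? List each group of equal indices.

P[3] = P[6]

ECB encrypts each block independently with the same key, so equal ciphertext blocks imply equal plaintext blocks.
C[3] = C[6] = 0x7A, so P[3] = P[6].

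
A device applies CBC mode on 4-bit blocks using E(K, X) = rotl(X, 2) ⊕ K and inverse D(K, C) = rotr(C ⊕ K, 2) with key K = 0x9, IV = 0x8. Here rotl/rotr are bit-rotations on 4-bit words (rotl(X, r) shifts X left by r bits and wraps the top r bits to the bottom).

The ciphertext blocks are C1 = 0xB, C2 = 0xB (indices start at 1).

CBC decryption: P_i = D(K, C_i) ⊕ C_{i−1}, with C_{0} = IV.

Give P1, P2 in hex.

P1: D(K, 0xB) = 0x8; 0x8 ⊕ 0x8 = 0x0.
P2: D(K, 0xB) = 0x8; 0x8 ⊕ 0xB = 0x3.

P1 = 0x0, P2 = 0x3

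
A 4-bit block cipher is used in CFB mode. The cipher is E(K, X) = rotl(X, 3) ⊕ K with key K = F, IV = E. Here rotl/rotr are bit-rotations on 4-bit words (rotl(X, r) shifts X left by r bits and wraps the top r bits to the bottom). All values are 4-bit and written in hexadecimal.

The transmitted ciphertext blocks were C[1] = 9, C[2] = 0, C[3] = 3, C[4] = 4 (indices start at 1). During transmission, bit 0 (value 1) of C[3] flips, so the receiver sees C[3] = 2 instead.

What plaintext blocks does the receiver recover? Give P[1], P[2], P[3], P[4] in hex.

P[1] = 1, P[2] = 3, P[3] = D, P[4] = A

CFB decryption: P_i = C_i ⊕ E(K, C_{i−1}), with C_{0} = IV.
Only C[3] changed, to 2. In CFB, a change in C_i flips the same bit in P_i and garbles P_{i+1}. Decrypting the received ciphertext:
P[1]: E(K, E) = 8; 9 ⊕ 8 = 1.
P[2]: E(K, 9) = 3; 0 ⊕ 3 = 3.
P[3]: E(K, 0) = F; 2 ⊕ F = D.
P[4]: E(K, 2) = E; 4 ⊕ E = A.
Blocks that differ from the original plaintext: P[3], P[4].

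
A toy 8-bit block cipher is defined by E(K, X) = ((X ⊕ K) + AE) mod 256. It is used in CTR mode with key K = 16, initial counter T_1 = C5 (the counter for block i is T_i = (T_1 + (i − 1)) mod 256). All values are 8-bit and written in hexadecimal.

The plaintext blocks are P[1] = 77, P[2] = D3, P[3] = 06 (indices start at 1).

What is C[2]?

C[2] = AD

CTR encryption: S_i = E(K, T_i) where T_i is the counter for block i; C_i = P_i ⊕ S_i.
C[1]: T = C5, S = E(K, T) = 81; 77 ⊕ 81 = F6.
C[2]: T = C6, S = E(K, T) = 7E; D3 ⊕ 7E = AD.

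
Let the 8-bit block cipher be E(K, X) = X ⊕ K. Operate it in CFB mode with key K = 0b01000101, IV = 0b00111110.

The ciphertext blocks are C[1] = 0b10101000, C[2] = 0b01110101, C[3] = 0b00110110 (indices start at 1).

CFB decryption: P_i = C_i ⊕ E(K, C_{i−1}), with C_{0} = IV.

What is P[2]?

P[2] = 0b10011000

P[2]: E(K, 0b10101000) = 0b11101101; 0b01110101 ⊕ 0b11101101 = 0b10011000.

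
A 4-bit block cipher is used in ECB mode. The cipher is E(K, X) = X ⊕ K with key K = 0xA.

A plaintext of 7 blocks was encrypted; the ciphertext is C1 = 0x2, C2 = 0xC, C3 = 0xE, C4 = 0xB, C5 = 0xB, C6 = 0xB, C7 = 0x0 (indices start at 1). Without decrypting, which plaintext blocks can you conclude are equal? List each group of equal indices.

P4 = P5 = P6

ECB encrypts each block independently with the same key, so equal ciphertext blocks imply equal plaintext blocks.
C4 = C5 = C6 = 0xB, so P4 = P5 = P6.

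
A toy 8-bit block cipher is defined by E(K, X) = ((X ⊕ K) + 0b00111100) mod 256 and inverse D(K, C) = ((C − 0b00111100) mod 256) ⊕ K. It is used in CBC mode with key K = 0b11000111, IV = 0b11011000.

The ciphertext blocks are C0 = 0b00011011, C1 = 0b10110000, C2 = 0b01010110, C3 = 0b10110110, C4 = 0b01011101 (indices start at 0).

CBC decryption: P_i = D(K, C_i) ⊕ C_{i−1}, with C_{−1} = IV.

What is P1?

P1: D(K, 0b10110000) = 0b10110011; 0b10110011 ⊕ 0b00011011 = 0b10101000.

P1 = 0b10101000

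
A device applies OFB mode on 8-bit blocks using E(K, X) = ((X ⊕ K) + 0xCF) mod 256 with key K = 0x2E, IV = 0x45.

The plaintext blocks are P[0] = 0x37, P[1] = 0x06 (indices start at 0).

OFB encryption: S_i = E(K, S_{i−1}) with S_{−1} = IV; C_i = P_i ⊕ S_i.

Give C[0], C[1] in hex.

C[0] = 0x0D, C[1] = 0xE5

C[0]: S = E(K, 0x45) = 0x3A; 0x37 ⊕ 0x3A = 0x0D.
C[1]: S = E(K, 0x3A) = 0xE3; 0x06 ⊕ 0xE3 = 0xE5.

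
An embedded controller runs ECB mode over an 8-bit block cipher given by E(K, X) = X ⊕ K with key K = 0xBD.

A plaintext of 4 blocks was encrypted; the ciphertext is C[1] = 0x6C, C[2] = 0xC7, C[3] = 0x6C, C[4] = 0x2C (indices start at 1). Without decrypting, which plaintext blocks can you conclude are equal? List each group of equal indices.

ECB encrypts each block independently with the same key, so equal ciphertext blocks imply equal plaintext blocks.
C[1] = C[3] = 0x6C, so P[1] = P[3].

P[1] = P[3]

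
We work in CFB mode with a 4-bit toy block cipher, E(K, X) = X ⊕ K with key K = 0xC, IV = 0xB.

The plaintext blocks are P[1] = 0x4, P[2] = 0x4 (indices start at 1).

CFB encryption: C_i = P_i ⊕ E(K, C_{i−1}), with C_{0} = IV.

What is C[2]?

C[2] = 0xB

C[1]: E(K, 0xB) = 0x7; 0x4 ⊕ 0x7 = 0x3.
C[2]: E(K, 0x3) = 0xF; 0x4 ⊕ 0xF = 0xB.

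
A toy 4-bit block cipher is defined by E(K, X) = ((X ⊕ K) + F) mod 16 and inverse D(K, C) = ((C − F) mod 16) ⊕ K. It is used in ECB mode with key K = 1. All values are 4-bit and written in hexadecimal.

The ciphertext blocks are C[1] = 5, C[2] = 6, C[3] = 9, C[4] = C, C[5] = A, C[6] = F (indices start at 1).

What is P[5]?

P[5] = A

ECB decryption: P_i = D(K, C_i).
P[5]: D(K, A) = A.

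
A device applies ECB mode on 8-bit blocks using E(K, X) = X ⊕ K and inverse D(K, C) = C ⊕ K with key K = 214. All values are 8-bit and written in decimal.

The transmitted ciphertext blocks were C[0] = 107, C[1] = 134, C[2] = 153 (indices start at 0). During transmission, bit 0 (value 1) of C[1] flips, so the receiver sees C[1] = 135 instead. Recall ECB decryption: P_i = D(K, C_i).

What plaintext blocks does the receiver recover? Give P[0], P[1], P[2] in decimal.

P[0] = 189, P[1] = 81, P[2] = 79

Only C[1] changed, to 135. In ECB, a change in C_i affects only P_i. Decrypting the received ciphertext:
P[0]: D(K, 107) = 189.
P[1]: D(K, 135) = 81.
P[2]: D(K, 153) = 79.
Blocks that differ from the original plaintext: P[1].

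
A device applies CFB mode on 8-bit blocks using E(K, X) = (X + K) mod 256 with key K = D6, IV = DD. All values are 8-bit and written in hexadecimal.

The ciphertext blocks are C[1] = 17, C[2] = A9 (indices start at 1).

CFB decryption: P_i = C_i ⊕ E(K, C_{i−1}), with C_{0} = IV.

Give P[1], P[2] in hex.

P[1]: E(K, DD) = B3; 17 ⊕ B3 = A4.
P[2]: E(K, 17) = ED; A9 ⊕ ED = 44.

P[1] = A4, P[2] = 44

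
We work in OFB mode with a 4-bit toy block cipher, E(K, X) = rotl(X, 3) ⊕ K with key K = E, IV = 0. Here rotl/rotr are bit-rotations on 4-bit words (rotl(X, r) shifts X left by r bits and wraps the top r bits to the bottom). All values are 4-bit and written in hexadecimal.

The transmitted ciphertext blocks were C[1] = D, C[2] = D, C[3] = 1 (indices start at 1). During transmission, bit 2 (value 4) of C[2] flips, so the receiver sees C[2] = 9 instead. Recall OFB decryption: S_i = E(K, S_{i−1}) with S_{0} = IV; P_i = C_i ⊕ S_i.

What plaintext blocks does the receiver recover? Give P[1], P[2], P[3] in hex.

P[1] = 3, P[2] = 0, P[3] = 3

Only C[2] changed, to 9. In OFB, a change in C_i flips the same bit in P_i only; the keystream is unaffected. Decrypting the received ciphertext:
P[1]: S = E(K, 0) = E; D ⊕ E = 3.
P[2]: S = E(K, E) = 9; 9 ⊕ 9 = 0.
P[3]: S = E(K, 9) = 2; 1 ⊕ 2 = 3.
Blocks that differ from the original plaintext: P[2].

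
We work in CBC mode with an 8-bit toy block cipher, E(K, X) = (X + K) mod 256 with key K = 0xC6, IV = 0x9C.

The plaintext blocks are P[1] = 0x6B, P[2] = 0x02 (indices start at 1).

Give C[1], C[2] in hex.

CBC encryption: C_i = E(K, P_i ⊕ C_{i−1}), with C_{0} = IV.
C[1]: P[1] ⊕ 0x9C = 0xF7; E(K, 0xF7) = 0xBD.
C[2]: P[2] ⊕ 0xBD = 0xBF; E(K, 0xBF) = 0x85.

C[1] = 0xBD, C[2] = 0x85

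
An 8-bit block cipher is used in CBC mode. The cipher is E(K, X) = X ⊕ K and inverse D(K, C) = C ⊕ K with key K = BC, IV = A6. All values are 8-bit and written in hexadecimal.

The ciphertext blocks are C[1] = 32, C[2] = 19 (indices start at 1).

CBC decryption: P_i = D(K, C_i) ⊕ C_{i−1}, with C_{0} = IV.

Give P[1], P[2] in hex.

P[1] = 28, P[2] = 97

P[1]: D(K, 32) = 8E; 8E ⊕ A6 = 28.
P[2]: D(K, 19) = A5; A5 ⊕ 32 = 97.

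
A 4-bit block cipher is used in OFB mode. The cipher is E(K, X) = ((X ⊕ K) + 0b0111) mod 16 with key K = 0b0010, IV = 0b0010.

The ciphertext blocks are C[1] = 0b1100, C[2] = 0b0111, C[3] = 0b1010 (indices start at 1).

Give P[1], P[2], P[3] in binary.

OFB decryption: S_i = E(K, S_{i−1}) with S_{0} = IV; P_i = C_i ⊕ S_i.
P[1]: S = E(K, 0b0010) = 0b0111; 0b1100 ⊕ 0b0111 = 0b1011.
P[2]: S = E(K, 0b0111) = 0b1100; 0b0111 ⊕ 0b1100 = 0b1011.
P[3]: S = E(K, 0b1100) = 0b0101; 0b1010 ⊕ 0b0101 = 0b1111.

P[1] = 0b1011, P[2] = 0b1011, P[3] = 0b1111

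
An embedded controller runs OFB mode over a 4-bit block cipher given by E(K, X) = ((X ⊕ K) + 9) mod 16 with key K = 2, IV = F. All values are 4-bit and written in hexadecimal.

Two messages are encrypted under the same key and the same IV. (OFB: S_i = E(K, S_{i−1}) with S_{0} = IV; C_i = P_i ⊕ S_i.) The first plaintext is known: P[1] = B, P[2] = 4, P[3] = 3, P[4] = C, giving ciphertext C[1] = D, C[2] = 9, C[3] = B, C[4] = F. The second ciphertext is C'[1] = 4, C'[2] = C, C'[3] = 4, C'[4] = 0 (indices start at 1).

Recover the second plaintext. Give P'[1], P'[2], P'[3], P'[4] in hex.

P'[1] = 2, P'[2] = 1, P'[3] = C, P'[4] = 3

In OFB with a reused IV, both messages share the same keystream S_i, so C_i ⊕ C'_i = P_i ⊕ P'_i and thus P'_i = P_i ⊕ C_i ⊕ C'_i.
P'[1]: B ⊕ D ⊕ 4 = 2.
P'[2]: 4 ⊕ 9 ⊕ C = 1.
P'[3]: 3 ⊕ B ⊕ 4 = C.
P'[4]: C ⊕ F ⊕ 0 = 3.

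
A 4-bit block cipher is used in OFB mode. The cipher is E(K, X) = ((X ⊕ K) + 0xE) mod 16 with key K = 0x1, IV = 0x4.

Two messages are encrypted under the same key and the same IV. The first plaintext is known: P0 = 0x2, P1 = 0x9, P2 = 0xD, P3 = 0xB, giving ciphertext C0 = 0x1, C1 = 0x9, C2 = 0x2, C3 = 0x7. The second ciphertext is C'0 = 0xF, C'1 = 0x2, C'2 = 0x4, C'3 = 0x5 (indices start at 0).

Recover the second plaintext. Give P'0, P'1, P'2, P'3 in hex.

In OFB with a reused IV, both messages share the same keystream S_i, so C_i ⊕ C'_i = P_i ⊕ P'_i and thus P'_i = P_i ⊕ C_i ⊕ C'_i.
P'0: 0x2 ⊕ 0x1 ⊕ 0xF = 0xC.
P'1: 0x9 ⊕ 0x9 ⊕ 0x2 = 0x2.
P'2: 0xD ⊕ 0x2 ⊕ 0x4 = 0xB.
P'3: 0xB ⊕ 0x7 ⊕ 0x5 = 0x9.

P'0 = 0xC, P'1 = 0x2, P'2 = 0xB, P'3 = 0x9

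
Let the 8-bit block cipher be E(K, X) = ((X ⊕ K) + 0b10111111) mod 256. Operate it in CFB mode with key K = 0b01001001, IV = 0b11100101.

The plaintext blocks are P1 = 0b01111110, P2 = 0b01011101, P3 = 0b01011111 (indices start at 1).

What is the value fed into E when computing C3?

0b01000110

CFB encryption: C_i = P_i ⊕ E(K, C_{i−1}), with C_{0} = IV.
C1: E(K, 0b11100101) = 0b01101011; 0b01111110 ⊕ 0b01101011 = 0b00010101.
C2: E(K, 0b00010101) = 0b00011011; 0b01011101 ⊕ 0b00011011 = 0b01000110.
C3: E(K, 0b01000110) = 0b11001110; 0b01011111 ⊕ 0b11001110 = 0b10010001.
So the input to E for block 3 is 0b01000110.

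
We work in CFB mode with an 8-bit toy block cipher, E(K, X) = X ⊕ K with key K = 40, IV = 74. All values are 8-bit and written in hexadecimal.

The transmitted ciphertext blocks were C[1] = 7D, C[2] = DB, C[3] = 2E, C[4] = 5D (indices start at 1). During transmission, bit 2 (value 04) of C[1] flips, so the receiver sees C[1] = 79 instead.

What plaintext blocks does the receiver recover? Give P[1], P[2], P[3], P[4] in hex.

P[1] = 4D, P[2] = E2, P[3] = B5, P[4] = 33

CFB decryption: P_i = C_i ⊕ E(K, C_{i−1}), with C_{0} = IV.
Only C[1] changed, to 79. In CFB, a change in C_i flips the same bit in P_i and garbles P_{i+1}. Decrypting the received ciphertext:
P[1]: E(K, 74) = 34; 79 ⊕ 34 = 4D.
P[2]: E(K, 79) = 39; DB ⊕ 39 = E2.
P[3]: E(K, DB) = 9B; 2E ⊕ 9B = B5.
P[4]: E(K, 2E) = 6E; 5D ⊕ 6E = 33.
Blocks that differ from the original plaintext: P[1], P[2].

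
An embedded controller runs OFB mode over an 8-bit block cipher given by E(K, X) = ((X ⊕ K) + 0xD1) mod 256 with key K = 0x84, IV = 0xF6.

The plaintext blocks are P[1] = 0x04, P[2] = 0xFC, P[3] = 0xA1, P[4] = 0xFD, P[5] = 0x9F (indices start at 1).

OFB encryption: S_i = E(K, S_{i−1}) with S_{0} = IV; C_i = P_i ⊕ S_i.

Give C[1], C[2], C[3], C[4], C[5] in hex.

C[1] = 0x47, C[2] = 0x64, C[3] = 0x4C, C[4] = 0xC7, C[5] = 0x10

C[1]: S = E(K, 0xF6) = 0x43; 0x04 ⊕ 0x43 = 0x47.
C[2]: S = E(K, 0x43) = 0x98; 0xFC ⊕ 0x98 = 0x64.
C[3]: S = E(K, 0x98) = 0xED; 0xA1 ⊕ 0xED = 0x4C.
C[4]: S = E(K, 0xED) = 0x3A; 0xFD ⊕ 0x3A = 0xC7.
C[5]: S = E(K, 0x3A) = 0x8F; 0x9F ⊕ 0x8F = 0x10.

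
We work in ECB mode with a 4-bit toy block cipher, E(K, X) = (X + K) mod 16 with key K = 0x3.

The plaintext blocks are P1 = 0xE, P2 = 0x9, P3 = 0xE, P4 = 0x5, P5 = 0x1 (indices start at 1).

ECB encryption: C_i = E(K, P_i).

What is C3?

C3 = 0x1

C3: E(K, 0xE) = 0x1.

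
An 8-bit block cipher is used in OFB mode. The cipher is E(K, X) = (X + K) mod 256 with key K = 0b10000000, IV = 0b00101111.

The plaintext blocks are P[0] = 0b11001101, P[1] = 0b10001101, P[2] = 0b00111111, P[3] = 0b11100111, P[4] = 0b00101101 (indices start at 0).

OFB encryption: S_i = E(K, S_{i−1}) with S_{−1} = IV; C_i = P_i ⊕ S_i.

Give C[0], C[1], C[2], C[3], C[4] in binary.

C[0] = 0b01100010, C[1] = 0b10100010, C[2] = 0b10010000, C[3] = 0b11001000, C[4] = 0b10000010

C[0]: S = E(K, 0b00101111) = 0b10101111; 0b11001101 ⊕ 0b10101111 = 0b01100010.
C[1]: S = E(K, 0b10101111) = 0b00101111; 0b10001101 ⊕ 0b00101111 = 0b10100010.
C[2]: S = E(K, 0b00101111) = 0b10101111; 0b00111111 ⊕ 0b10101111 = 0b10010000.
C[3]: S = E(K, 0b10101111) = 0b00101111; 0b11100111 ⊕ 0b00101111 = 0b11001000.
C[4]: S = E(K, 0b00101111) = 0b10101111; 0b00101101 ⊕ 0b10101111 = 0b10000010.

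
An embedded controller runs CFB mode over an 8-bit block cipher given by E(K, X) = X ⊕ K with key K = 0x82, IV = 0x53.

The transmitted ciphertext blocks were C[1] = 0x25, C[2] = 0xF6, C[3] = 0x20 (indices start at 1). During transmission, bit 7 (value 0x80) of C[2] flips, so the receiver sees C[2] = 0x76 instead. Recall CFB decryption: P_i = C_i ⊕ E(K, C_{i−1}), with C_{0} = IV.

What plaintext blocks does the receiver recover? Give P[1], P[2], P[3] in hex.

P[1] = 0xF4, P[2] = 0xD1, P[3] = 0xD4

Only C[2] changed, to 0x76. In CFB, a change in C_i flips the same bit in P_i and garbles P_{i+1}. Decrypting the received ciphertext:
P[1]: E(K, 0x53) = 0xD1; 0x25 ⊕ 0xD1 = 0xF4.
P[2]: E(K, 0x25) = 0xA7; 0x76 ⊕ 0xA7 = 0xD1.
P[3]: E(K, 0x76) = 0xF4; 0x20 ⊕ 0xF4 = 0xD4.
Blocks that differ from the original plaintext: P[2], P[3].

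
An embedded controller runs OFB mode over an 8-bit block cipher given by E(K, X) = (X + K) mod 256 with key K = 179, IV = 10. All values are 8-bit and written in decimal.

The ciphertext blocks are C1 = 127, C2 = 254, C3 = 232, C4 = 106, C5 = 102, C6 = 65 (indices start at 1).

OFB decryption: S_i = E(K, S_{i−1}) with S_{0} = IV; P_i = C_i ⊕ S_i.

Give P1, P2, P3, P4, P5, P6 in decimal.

P1: S = E(K, 10) = 189; 127 ⊕ 189 = 194.
P2: S = E(K, 189) = 112; 254 ⊕ 112 = 142.
P3: S = E(K, 112) = 35; 232 ⊕ 35 = 203.
P4: S = E(K, 35) = 214; 106 ⊕ 214 = 188.
P5: S = E(K, 214) = 137; 102 ⊕ 137 = 239.
P6: S = E(K, 137) = 60; 65 ⊕ 60 = 125.

P1 = 194, P2 = 142, P3 = 203, P4 = 188, P5 = 239, P6 = 125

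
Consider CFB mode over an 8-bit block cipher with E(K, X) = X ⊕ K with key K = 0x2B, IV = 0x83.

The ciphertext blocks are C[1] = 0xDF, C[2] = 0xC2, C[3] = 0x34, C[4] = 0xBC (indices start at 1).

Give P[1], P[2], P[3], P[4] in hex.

P[1] = 0x77, P[2] = 0x36, P[3] = 0xDD, P[4] = 0xA3

CFB decryption: P_i = C_i ⊕ E(K, C_{i−1}), with C_{0} = IV.
P[1]: E(K, 0x83) = 0xA8; 0xDF ⊕ 0xA8 = 0x77.
P[2]: E(K, 0xDF) = 0xF4; 0xC2 ⊕ 0xF4 = 0x36.
P[3]: E(K, 0xC2) = 0xE9; 0x34 ⊕ 0xE9 = 0xDD.
P[4]: E(K, 0x34) = 0x1F; 0xBC ⊕ 0x1F = 0xA3.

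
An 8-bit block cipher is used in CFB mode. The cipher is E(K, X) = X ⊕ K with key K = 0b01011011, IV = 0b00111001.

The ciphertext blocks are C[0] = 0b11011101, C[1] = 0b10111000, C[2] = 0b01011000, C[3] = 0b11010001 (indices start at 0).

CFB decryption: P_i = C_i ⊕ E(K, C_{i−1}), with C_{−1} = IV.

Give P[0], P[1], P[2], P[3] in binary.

P[0]: E(K, 0b00111001) = 0b01100010; 0b11011101 ⊕ 0b01100010 = 0b10111111.
P[1]: E(K, 0b11011101) = 0b10000110; 0b10111000 ⊕ 0b10000110 = 0b00111110.
P[2]: E(K, 0b10111000) = 0b11100011; 0b01011000 ⊕ 0b11100011 = 0b10111011.
P[3]: E(K, 0b01011000) = 0b00000011; 0b11010001 ⊕ 0b00000011 = 0b11010010.

P[0] = 0b10111111, P[1] = 0b00111110, P[2] = 0b10111011, P[3] = 0b11010010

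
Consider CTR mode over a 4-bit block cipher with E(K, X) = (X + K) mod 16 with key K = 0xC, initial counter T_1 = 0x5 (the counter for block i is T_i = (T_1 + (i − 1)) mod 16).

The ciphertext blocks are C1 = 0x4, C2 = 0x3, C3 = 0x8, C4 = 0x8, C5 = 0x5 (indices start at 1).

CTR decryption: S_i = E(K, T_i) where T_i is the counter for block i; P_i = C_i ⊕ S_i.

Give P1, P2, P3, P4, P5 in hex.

P1 = 0x5, P2 = 0x1, P3 = 0xB, P4 = 0xC, P5 = 0x0

P1: T = 0x5, S = E(K, T) = 0x1; 0x4 ⊕ 0x1 = 0x5.
P2: T = 0x6, S = E(K, T) = 0x2; 0x3 ⊕ 0x2 = 0x1.
P3: T = 0x7, S = E(K, T) = 0x3; 0x8 ⊕ 0x3 = 0xB.
P4: T = 0x8, S = E(K, T) = 0x4; 0x8 ⊕ 0x4 = 0xC.
P5: T = 0x9, S = E(K, T) = 0x5; 0x5 ⊕ 0x5 = 0x0.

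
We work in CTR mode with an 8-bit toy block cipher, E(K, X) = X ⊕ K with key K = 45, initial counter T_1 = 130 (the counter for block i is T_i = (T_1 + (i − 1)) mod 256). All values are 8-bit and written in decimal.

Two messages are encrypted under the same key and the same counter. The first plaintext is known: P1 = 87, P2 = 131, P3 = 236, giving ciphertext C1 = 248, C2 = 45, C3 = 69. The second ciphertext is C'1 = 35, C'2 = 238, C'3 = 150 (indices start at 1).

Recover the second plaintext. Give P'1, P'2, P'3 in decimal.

P'1 = 140, P'2 = 64, P'3 = 63

In CTR with a reused counter, both messages share the same keystream S_i, so C_i ⊕ C'_i = P_i ⊕ P'_i and thus P'_i = P_i ⊕ C_i ⊕ C'_i.
P'1: 87 ⊕ 248 ⊕ 35 = 140.
P'2: 131 ⊕ 45 ⊕ 238 = 64.
P'3: 236 ⊕ 69 ⊕ 150 = 63.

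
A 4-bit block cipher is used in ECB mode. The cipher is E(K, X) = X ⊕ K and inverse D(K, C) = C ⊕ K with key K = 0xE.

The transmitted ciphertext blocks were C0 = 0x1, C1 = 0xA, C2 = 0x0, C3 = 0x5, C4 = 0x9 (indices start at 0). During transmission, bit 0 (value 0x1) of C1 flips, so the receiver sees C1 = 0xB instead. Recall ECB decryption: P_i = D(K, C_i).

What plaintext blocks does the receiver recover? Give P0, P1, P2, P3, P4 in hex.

P0 = 0xF, P1 = 0x5, P2 = 0xE, P3 = 0xB, P4 = 0x7

Only C1 changed, to 0xB. In ECB, a change in C_i affects only P_i. Decrypting the received ciphertext:
P0: D(K, 0x1) = 0xF.
P1: D(K, 0xB) = 0x5.
P2: D(K, 0x0) = 0xE.
P3: D(K, 0x5) = 0xB.
P4: D(K, 0x9) = 0x7.
Blocks that differ from the original plaintext: P1.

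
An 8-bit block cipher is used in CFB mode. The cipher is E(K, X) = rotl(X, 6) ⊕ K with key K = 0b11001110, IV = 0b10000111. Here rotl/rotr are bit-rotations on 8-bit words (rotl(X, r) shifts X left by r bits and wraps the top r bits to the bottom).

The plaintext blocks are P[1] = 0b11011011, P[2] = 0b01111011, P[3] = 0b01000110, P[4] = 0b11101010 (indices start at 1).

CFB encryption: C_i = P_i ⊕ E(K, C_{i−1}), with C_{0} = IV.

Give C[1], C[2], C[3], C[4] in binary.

C[1] = 0b11110100, C[2] = 0b10001000, C[3] = 0b10101010, C[4] = 0b10001110

C[1]: E(K, 0b10000111) = 0b00101111; 0b11011011 ⊕ 0b00101111 = 0b11110100.
C[2]: E(K, 0b11110100) = 0b11110011; 0b01111011 ⊕ 0b11110011 = 0b10001000.
C[3]: E(K, 0b10001000) = 0b11101100; 0b01000110 ⊕ 0b11101100 = 0b10101010.
C[4]: E(K, 0b10101010) = 0b01100100; 0b11101010 ⊕ 0b01100100 = 0b10001110.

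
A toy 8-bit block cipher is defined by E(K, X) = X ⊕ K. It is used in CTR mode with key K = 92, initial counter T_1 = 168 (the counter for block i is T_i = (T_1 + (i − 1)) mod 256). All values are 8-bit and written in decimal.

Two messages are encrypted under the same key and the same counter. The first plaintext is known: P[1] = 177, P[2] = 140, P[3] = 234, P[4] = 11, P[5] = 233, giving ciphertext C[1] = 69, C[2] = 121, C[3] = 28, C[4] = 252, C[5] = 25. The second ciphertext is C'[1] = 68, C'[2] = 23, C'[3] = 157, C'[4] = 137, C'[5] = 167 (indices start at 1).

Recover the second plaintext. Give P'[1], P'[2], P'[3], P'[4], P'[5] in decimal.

P'[1] = 176, P'[2] = 226, P'[3] = 107, P'[4] = 126, P'[5] = 87

In CTR with a reused counter, both messages share the same keystream S_i, so C_i ⊕ C'_i = P_i ⊕ P'_i and thus P'_i = P_i ⊕ C_i ⊕ C'_i.
P'[1]: 177 ⊕ 69 ⊕ 68 = 176.
P'[2]: 140 ⊕ 121 ⊕ 23 = 226.
P'[3]: 234 ⊕ 28 ⊕ 157 = 107.
P'[4]: 11 ⊕ 252 ⊕ 137 = 126.
P'[5]: 233 ⊕ 25 ⊕ 167 = 87.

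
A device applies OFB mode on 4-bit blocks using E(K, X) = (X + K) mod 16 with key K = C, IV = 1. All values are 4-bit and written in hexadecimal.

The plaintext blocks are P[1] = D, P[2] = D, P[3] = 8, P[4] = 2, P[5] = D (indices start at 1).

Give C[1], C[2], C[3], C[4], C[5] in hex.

C[1] = 0, C[2] = 4, C[3] = D, C[4] = 3, C[5] = 0

OFB encryption: S_i = E(K, S_{i−1}) with S_{0} = IV; C_i = P_i ⊕ S_i.
C[1]: S = E(K, 1) = D; D ⊕ D = 0.
C[2]: S = E(K, D) = 9; D ⊕ 9 = 4.
C[3]: S = E(K, 9) = 5; 8 ⊕ 5 = D.
C[4]: S = E(K, 5) = 1; 2 ⊕ 1 = 3.
C[5]: S = E(K, 1) = D; D ⊕ D = 0.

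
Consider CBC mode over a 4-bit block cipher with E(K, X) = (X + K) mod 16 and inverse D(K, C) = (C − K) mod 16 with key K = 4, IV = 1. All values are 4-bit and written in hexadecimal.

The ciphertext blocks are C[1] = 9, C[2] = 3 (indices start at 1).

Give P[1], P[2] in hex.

CBC decryption: P_i = D(K, C_i) ⊕ C_{i−1}, with C_{0} = IV.
P[1]: D(K, 9) = 5; 5 ⊕ 1 = 4.
P[2]: D(K, 3) = F; F ⊕ 9 = 6.

P[1] = 4, P[2] = 6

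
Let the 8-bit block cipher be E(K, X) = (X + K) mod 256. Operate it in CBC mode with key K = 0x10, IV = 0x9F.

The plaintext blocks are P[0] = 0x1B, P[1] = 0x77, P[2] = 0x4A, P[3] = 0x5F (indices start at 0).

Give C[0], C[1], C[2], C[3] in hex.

CBC encryption: C_i = E(K, P_i ⊕ C_{i−1}), with C_{−1} = IV.
C[0]: P[0] ⊕ 0x9F = 0x84; E(K, 0x84) = 0x94.
C[1]: P[1] ⊕ 0x94 = 0xE3; E(K, 0xE3) = 0xF3.
C[2]: P[2] ⊕ 0xF3 = 0xB9; E(K, 0xB9) = 0xC9.
C[3]: P[3] ⊕ 0xC9 = 0x96; E(K, 0x96) = 0xA6.

C[0] = 0x94, C[1] = 0xF3, C[2] = 0xC9, C[3] = 0xA6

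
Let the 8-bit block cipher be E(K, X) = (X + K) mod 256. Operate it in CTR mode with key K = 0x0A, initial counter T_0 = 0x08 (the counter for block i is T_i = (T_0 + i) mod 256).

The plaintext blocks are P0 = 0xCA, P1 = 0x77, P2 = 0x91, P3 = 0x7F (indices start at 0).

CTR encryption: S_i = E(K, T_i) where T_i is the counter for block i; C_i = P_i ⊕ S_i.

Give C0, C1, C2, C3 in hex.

C0: T = 0x08, S = E(K, T) = 0x12; 0xCA ⊕ 0x12 = 0xD8.
C1: T = 0x09, S = E(K, T) = 0x13; 0x77 ⊕ 0x13 = 0x64.
C2: T = 0x0A, S = E(K, T) = 0x14; 0x91 ⊕ 0x14 = 0x85.
C3: T = 0x0B, S = E(K, T) = 0x15; 0x7F ⊕ 0x15 = 0x6A.

C0 = 0xD8, C1 = 0x64, C2 = 0x85, C3 = 0x6A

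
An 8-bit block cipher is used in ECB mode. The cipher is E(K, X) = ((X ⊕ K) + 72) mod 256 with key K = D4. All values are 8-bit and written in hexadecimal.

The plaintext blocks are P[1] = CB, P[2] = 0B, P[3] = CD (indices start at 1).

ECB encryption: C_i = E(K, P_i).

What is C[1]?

C[1]: E(K, CB) = 91.

C[1] = 91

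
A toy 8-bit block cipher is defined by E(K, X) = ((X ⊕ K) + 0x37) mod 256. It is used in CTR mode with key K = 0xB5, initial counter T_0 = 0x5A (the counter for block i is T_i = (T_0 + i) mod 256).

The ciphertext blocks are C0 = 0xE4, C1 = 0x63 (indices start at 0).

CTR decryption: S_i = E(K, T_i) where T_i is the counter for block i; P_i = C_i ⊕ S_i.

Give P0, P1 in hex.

P0: T = 0x5A, S = E(K, T) = 0x26; 0xE4 ⊕ 0x26 = 0xC2.
P1: T = 0x5B, S = E(K, T) = 0x25; 0x63 ⊕ 0x25 = 0x46.

P0 = 0xC2, P1 = 0x46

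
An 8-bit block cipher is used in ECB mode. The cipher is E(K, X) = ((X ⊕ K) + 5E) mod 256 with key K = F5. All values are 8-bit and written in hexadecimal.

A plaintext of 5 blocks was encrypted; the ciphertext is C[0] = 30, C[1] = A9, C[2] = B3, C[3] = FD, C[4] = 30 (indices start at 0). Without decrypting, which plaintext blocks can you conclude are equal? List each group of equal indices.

P[0] = P[4]

ECB encrypts each block independently with the same key, so equal ciphertext blocks imply equal plaintext blocks.
C[0] = C[4] = 30, so P[0] = P[4].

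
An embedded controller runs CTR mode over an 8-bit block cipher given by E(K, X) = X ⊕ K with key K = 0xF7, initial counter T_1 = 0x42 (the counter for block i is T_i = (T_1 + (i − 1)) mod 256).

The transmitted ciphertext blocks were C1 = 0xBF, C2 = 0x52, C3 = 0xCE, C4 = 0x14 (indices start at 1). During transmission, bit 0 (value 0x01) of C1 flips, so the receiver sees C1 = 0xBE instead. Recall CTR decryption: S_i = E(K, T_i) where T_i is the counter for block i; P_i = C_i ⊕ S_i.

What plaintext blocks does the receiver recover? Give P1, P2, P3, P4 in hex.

P1 = 0x0B, P2 = 0xE6, P3 = 0x7D, P4 = 0xA6

Only C1 changed, to 0xBE. In CTR, a change in C_i flips the same bit in P_i only; the keystream is unaffected. Decrypting the received ciphertext:
P1: T = 0x42, S = E(K, T) = 0xB5; 0xBE ⊕ 0xB5 = 0x0B.
P2: T = 0x43, S = E(K, T) = 0xB4; 0x52 ⊕ 0xB4 = 0xE6.
P3: T = 0x44, S = E(K, T) = 0xB3; 0xCE ⊕ 0xB3 = 0x7D.
P4: T = 0x45, S = E(K, T) = 0xB2; 0x14 ⊕ 0xB2 = 0xA6.
Blocks that differ from the original plaintext: P1.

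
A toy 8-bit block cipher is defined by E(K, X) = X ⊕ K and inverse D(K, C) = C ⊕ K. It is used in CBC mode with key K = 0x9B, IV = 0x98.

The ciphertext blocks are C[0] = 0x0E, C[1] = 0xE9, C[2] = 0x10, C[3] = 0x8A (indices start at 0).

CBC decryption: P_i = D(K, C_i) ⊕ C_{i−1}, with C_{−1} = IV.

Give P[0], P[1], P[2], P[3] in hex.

P[0]: D(K, 0x0E) = 0x95; 0x95 ⊕ 0x98 = 0x0D.
P[1]: D(K, 0xE9) = 0x72; 0x72 ⊕ 0x0E = 0x7C.
P[2]: D(K, 0x10) = 0x8B; 0x8B ⊕ 0xE9 = 0x62.
P[3]: D(K, 0x8A) = 0x11; 0x11 ⊕ 0x10 = 0x01.

P[0] = 0x0D, P[1] = 0x7C, P[2] = 0x62, P[3] = 0x01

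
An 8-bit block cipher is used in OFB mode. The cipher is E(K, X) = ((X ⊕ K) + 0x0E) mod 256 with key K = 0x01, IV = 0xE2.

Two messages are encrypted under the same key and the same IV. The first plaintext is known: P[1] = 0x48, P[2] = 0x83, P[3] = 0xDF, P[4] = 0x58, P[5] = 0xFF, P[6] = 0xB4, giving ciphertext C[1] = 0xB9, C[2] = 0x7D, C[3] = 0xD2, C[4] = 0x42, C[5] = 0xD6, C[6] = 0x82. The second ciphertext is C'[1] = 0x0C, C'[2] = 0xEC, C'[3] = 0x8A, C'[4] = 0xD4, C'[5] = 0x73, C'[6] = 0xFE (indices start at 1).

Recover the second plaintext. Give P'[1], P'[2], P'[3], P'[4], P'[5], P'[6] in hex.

In OFB with a reused IV, both messages share the same keystream S_i, so C_i ⊕ C'_i = P_i ⊕ P'_i and thus P'_i = P_i ⊕ C_i ⊕ C'_i.
P'[1]: 0x48 ⊕ 0xB9 ⊕ 0x0C = 0xFD.
P'[2]: 0x83 ⊕ 0x7D ⊕ 0xEC = 0x12.
P'[3]: 0xDF ⊕ 0xD2 ⊕ 0x8A = 0x87.
P'[4]: 0x58 ⊕ 0x42 ⊕ 0xD4 = 0xCE.
P'[5]: 0xFF ⊕ 0xD6 ⊕ 0x73 = 0x5A.
P'[6]: 0xB4 ⊕ 0x82 ⊕ 0xFE = 0xC8.

P'[1] = 0xFD, P'[2] = 0x12, P'[3] = 0x87, P'[4] = 0xCE, P'[5] = 0x5A, P'[6] = 0xC8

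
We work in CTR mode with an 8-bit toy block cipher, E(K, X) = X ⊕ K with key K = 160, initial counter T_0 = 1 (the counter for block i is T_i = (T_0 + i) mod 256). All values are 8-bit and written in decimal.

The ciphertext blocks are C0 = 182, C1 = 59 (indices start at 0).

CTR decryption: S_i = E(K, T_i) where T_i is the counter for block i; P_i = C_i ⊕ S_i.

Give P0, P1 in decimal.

P0 = 23, P1 = 153

P0: T = 1, S = E(K, T) = 161; 182 ⊕ 161 = 23.
P1: T = 2, S = E(K, T) = 162; 59 ⊕ 162 = 153.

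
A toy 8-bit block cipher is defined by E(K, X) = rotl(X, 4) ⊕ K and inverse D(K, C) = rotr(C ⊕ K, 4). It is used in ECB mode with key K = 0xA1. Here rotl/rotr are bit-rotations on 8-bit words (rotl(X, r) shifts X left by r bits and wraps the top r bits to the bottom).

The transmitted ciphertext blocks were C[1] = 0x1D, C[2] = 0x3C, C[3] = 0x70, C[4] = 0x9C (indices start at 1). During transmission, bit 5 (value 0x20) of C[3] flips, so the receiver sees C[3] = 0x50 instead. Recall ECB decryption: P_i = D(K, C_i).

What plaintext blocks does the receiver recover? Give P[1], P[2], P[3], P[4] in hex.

P[1] = 0xCB, P[2] = 0xD9, P[3] = 0x1F, P[4] = 0xD3

Only C[3] changed, to 0x50. In ECB, a change in C_i affects only P_i. Decrypting the received ciphertext:
P[1]: D(K, 0x1D) = 0xCB.
P[2]: D(K, 0x3C) = 0xD9.
P[3]: D(K, 0x50) = 0x1F.
P[4]: D(K, 0x9C) = 0xD3.
Blocks that differ from the original plaintext: P[3].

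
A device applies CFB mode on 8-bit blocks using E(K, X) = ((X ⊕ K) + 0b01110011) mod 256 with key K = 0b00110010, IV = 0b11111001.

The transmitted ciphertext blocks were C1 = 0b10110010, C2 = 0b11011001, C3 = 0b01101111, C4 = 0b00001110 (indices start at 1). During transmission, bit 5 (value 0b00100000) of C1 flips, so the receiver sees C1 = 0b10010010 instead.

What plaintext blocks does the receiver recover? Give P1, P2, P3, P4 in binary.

P1 = 0b10101100, P2 = 0b11001010, P3 = 0b00110001, P4 = 0b11011110

CFB decryption: P_i = C_i ⊕ E(K, C_{i−1}), with C_{0} = IV.
Only C1 changed, to 0b10010010. In CFB, a change in C_i flips the same bit in P_i and garbles P_{i+1}. Decrypting the received ciphertext:
P1: E(K, 0b11111001) = 0b00111110; 0b10010010 ⊕ 0b00111110 = 0b10101100.
P2: E(K, 0b10010010) = 0b00010011; 0b11011001 ⊕ 0b00010011 = 0b11001010.
P3: E(K, 0b11011001) = 0b01011110; 0b01101111 ⊕ 0b01011110 = 0b00110001.
P4: E(K, 0b01101111) = 0b11010000; 0b00001110 ⊕ 0b11010000 = 0b11011110.
Blocks that differ from the original plaintext: P1, P2.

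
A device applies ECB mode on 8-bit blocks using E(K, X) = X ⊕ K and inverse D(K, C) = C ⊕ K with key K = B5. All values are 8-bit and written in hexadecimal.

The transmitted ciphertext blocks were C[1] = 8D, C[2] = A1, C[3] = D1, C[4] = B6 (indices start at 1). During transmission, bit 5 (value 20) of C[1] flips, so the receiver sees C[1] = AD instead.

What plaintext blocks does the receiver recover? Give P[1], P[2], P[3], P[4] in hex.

ECB decryption: P_i = D(K, C_i).
Only C[1] changed, to AD. In ECB, a change in C_i affects only P_i. Decrypting the received ciphertext:
P[1]: D(K, AD) = 18.
P[2]: D(K, A1) = 14.
P[3]: D(K, D1) = 64.
P[4]: D(K, B6) = 03.
Blocks that differ from the original plaintext: P[1].

P[1] = 18, P[2] = 14, P[3] = 64, P[4] = 03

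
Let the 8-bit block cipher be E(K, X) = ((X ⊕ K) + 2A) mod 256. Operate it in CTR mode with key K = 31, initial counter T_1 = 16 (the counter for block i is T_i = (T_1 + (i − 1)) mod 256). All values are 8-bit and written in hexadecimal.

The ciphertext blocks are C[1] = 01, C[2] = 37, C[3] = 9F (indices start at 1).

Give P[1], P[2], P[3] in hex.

CTR decryption: S_i = E(K, T_i) where T_i is the counter for block i; P_i = C_i ⊕ S_i.
P[1]: T = 16, S = E(K, T) = 51; 01 ⊕ 51 = 50.
P[2]: T = 17, S = E(K, T) = 50; 37 ⊕ 50 = 67.
P[3]: T = 18, S = E(K, T) = 53; 9F ⊕ 53 = CC.

P[1] = 50, P[2] = 67, P[3] = CC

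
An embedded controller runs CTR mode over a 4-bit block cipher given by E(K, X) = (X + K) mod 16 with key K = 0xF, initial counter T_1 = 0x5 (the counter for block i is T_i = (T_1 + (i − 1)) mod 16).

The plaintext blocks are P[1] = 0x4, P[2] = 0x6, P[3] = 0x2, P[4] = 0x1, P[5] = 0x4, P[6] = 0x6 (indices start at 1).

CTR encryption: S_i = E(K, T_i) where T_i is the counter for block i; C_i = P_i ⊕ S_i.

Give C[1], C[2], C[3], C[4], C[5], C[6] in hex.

C[1]: T = 0x5, S = E(K, T) = 0x4; 0x4 ⊕ 0x4 = 0x0.
C[2]: T = 0x6, S = E(K, T) = 0x5; 0x6 ⊕ 0x5 = 0x3.
C[3]: T = 0x7, S = E(K, T) = 0x6; 0x2 ⊕ 0x6 = 0x4.
C[4]: T = 0x8, S = E(K, T) = 0x7; 0x1 ⊕ 0x7 = 0x6.
C[5]: T = 0x9, S = E(K, T) = 0x8; 0x4 ⊕ 0x8 = 0xC.
C[6]: T = 0xA, S = E(K, T) = 0x9; 0x6 ⊕ 0x9 = 0xF.

C[1] = 0x0, C[2] = 0x3, C[3] = 0x4, C[4] = 0x6, C[5] = 0xC, C[6] = 0xF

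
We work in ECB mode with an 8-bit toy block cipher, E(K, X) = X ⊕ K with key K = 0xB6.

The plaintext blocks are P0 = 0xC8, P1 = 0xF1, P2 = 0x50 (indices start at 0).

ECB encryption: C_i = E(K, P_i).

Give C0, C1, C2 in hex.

C0 = 0x7E, C1 = 0x47, C2 = 0xE6

C0: E(K, 0xC8) = 0x7E.
C1: E(K, 0xF1) = 0x47.
C2: E(K, 0x50) = 0xE6.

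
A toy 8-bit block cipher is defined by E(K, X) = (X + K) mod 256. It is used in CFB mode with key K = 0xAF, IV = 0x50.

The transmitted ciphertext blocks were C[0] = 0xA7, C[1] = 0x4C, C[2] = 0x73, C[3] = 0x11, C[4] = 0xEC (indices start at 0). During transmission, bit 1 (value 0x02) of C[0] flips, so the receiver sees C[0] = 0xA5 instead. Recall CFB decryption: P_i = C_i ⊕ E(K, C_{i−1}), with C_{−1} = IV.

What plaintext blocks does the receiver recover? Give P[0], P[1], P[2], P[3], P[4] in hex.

Only C[0] changed, to 0xA5. In CFB, a change in C_i flips the same bit in P_i and garbles P_{i+1}. Decrypting the received ciphertext:
P[0]: E(K, 0x50) = 0xFF; 0xA5 ⊕ 0xFF = 0x5A.
P[1]: E(K, 0xA5) = 0x54; 0x4C ⊕ 0x54 = 0x18.
P[2]: E(K, 0x4C) = 0xFB; 0x73 ⊕ 0xFB = 0x88.
P[3]: E(K, 0x73) = 0x22; 0x11 ⊕ 0x22 = 0x33.
P[4]: E(K, 0x11) = 0xC0; 0xEC ⊕ 0xC0 = 0x2C.
Blocks that differ from the original plaintext: P[0], P[1].

P[0] = 0x5A, P[1] = 0x18, P[2] = 0x88, P[3] = 0x33, P[4] = 0x2C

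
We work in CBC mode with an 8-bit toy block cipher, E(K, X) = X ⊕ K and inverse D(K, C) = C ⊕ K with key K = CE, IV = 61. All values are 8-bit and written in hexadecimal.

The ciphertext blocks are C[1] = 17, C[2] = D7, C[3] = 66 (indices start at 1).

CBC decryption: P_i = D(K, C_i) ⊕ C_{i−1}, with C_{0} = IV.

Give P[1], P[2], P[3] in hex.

P[1]: D(K, 17) = D9; D9 ⊕ 61 = B8.
P[2]: D(K, D7) = 19; 19 ⊕ 17 = 0E.
P[3]: D(K, 66) = A8; A8 ⊕ D7 = 7F.

P[1] = B8, P[2] = 0E, P[3] = 7F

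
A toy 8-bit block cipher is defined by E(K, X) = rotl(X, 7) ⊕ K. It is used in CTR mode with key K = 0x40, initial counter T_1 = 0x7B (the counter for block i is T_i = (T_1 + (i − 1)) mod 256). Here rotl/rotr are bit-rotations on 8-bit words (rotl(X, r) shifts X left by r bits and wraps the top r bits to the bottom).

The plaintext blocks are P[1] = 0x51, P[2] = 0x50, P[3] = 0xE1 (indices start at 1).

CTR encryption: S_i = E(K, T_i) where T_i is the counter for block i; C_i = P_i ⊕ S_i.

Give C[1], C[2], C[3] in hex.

C[1]: T = 0x7B, S = E(K, T) = 0xFD; 0x51 ⊕ 0xFD = 0xAC.
C[2]: T = 0x7C, S = E(K, T) = 0x7E; 0x50 ⊕ 0x7E = 0x2E.
C[3]: T = 0x7D, S = E(K, T) = 0xFE; 0xE1 ⊕ 0xFE = 0x1F.

C[1] = 0xAC, C[2] = 0x2E, C[3] = 0x1F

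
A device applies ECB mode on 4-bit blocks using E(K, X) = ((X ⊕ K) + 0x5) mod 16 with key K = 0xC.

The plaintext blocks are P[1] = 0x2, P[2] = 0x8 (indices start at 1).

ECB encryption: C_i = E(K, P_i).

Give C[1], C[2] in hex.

C[1] = 0x3, C[2] = 0x9

C[1]: E(K, 0x2) = 0x3.
C[2]: E(K, 0x8) = 0x9.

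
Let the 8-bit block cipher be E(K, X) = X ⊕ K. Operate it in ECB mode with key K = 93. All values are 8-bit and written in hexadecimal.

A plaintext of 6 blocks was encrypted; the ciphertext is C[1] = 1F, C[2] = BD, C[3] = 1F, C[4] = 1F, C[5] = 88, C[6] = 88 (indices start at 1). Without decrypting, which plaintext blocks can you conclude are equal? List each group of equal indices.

P[1] = P[3] = P[4]; P[5] = P[6]

ECB encrypts each block independently with the same key, so equal ciphertext blocks imply equal plaintext blocks.
C[1] = C[3] = C[4] = 1F, so P[1] = P[3] = P[4].
C[5] = C[6] = 88, so P[5] = P[6].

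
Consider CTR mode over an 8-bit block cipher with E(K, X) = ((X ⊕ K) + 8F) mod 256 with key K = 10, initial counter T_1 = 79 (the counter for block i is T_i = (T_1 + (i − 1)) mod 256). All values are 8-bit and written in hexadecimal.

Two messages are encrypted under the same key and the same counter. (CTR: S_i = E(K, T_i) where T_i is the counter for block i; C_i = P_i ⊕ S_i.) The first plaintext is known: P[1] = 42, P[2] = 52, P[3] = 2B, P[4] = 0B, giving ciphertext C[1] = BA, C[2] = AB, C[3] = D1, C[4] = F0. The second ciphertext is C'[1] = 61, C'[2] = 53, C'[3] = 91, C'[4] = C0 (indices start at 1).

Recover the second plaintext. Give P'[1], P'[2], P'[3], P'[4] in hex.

P'[1] = 99, P'[2] = AA, P'[3] = 6B, P'[4] = 3B

In CTR with a reused counter, both messages share the same keystream S_i, so C_i ⊕ C'_i = P_i ⊕ P'_i and thus P'_i = P_i ⊕ C_i ⊕ C'_i.
P'[1]: 42 ⊕ BA ⊕ 61 = 99.
P'[2]: 52 ⊕ AB ⊕ 53 = AA.
P'[3]: 2B ⊕ D1 ⊕ 91 = 6B.
P'[4]: 0B ⊕ F0 ⊕ C0 = 3B.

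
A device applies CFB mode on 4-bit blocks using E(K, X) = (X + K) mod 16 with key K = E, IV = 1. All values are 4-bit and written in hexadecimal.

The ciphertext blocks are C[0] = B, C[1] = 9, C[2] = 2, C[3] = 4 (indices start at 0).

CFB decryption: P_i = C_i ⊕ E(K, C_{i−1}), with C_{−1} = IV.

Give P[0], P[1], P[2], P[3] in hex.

P[0]: E(K, 1) = F; B ⊕ F = 4.
P[1]: E(K, B) = 9; 9 ⊕ 9 = 0.
P[2]: E(K, 9) = 7; 2 ⊕ 7 = 5.
P[3]: E(K, 2) = 0; 4 ⊕ 0 = 4.

P[0] = 4, P[1] = 0, P[2] = 5, P[3] = 4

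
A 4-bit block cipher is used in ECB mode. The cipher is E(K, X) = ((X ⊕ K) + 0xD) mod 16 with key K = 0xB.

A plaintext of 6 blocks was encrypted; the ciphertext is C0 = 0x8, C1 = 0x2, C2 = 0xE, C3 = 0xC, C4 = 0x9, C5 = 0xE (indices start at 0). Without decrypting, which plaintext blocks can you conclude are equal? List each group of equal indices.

ECB encrypts each block independently with the same key, so equal ciphertext blocks imply equal plaintext blocks.
C2 = C5 = 0xE, so P2 = P5.

P2 = P5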